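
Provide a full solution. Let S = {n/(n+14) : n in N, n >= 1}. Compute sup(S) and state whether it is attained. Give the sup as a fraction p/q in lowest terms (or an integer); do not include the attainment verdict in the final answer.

Analysis:
- Values: 1/15, 1/8, 3/17, 2/9, ... strictly increasing.
- Minimum is 1/15 (n=1); inf = 1/15 (attained).
- n/(n+14) = 1 - 14/(n+14) -> 1 from below as n -> infinity, and never equals 1.
- So sup = 1 (not attained).
Conclusion: sup(S) = 1, not attained in S.

1


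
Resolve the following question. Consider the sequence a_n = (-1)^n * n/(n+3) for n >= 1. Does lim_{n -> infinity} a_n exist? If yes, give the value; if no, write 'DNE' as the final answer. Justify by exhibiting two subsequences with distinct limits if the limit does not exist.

Examine the behaviour of a_n along subsequences.
a_{2k} = 2k/(2k+3) -> 1. a_{2k+1} = -(2k+1)/(2k+4) -> -1.
Since these two subsequential limits are 1 and -1, distinct, the full sequence cannot converge (a convergent sequence has all subsequences tending to the same limit). So lim a_n does not exist.

DNE


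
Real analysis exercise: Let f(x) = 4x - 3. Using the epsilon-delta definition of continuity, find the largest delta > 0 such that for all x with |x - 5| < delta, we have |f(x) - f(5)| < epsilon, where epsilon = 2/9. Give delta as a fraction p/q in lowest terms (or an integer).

We compute f(5) = 4*(5) - 3 = 17.
|f(x) - f(5)| = |4x - 3 - (17)| = |4(x - 5)| = 4|x - 5|.
We need 4|x - 5| < 2/9, i.e. |x - 5| < 2/9 / 4 = 1/18.
So any delta <= 1/18 works. Conversely, if delta > 1/18, then x = 5 + 1/18 satisfies |x - 5| = 1/18 < delta but |f(x) - f(5)| = 4 * 1/18 = 2/9, which is not < 2/9; so no larger delta works.
Hence the largest such delta is 1/18.

1/18


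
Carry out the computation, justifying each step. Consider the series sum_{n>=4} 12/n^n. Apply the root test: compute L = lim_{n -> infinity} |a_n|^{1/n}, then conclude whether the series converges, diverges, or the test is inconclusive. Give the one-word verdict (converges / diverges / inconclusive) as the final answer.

Let a_n denote the general term. Form |a_n|^(1/n) and simplify:
|a_n|^(1/n) = 12^(1/n)/n
Take the limit as n -> infinity: L = 0.
Since L = 0 < 1, the root test implies convergence.

converges


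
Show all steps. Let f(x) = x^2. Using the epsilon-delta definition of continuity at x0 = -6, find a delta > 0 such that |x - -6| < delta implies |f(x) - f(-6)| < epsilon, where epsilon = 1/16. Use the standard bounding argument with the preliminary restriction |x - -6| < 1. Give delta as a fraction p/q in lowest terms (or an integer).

Factor: |x^2 - (-6)^2| = |x - -6| * |x + -6|.
Impose |x - -6| < 1 first. Then |x + -6| = |(x - -6) + 2*(-6)| <= |x - -6| + 2*|-6| < 1 + 12 = 13.
So |x^2 - (-6)^2| < delta * 13.
We need delta * 13 <= 1/16, i.e. delta <= 1/16/13 = 1/208.
Since 1/208 < 1, this is tighter than 1; take delta = 1/208.
So delta = 1/208 works.

1/208


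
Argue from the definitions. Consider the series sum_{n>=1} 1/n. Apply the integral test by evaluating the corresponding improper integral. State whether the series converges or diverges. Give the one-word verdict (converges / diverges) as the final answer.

Let f(x) = 1/x. Then f is positive, continuous, and decreasing on [1, infinity), so the integral test applies.
Compute the improper integral int_{1}^infinity f(x) dx:
  antiderivative F(x) = log(x).
  As x -> infinity, log(x) -> infinity.
  So int = infinity - log(1) = infinity. By the integral test, the series diverges.

diverges


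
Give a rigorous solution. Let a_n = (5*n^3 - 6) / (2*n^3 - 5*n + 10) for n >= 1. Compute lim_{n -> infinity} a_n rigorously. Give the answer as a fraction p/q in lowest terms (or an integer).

Divide numerator and denominator by n^3, the highest power:
numerator / n^3 = 5 - 6/n^3
denominator / n^3 = 2 - 5/n^2 + 10/n^3
As n -> infinity, all terms of the form c/n^k (k >= 1) tend to 0.
So numerator / n^3 -> 5 and denominator / n^3 -> 2.
Therefore lim a_n = 5/2.

5/2


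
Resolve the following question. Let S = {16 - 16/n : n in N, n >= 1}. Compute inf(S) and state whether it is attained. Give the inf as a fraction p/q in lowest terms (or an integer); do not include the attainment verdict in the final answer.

Analysis:
- Values: 0, 8, 32/3, 12, ... strictly increasing.
- Minimum is 0 (n=1); inf = 0 (attained).
- 16 - 16/n -> 16 from below; sup = 16, not attained.
Conclusion: inf(S) = 0, attained in S.

0


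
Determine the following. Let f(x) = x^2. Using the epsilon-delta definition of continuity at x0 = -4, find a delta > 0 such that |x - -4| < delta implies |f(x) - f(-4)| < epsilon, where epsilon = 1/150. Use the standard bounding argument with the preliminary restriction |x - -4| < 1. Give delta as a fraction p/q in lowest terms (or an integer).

Factor: |x^2 - (-4)^2| = |x - -4| * |x + -4|.
Impose |x - -4| < 1 first. Then |x + -4| = |(x - -4) + 2*(-4)| <= |x - -4| + 2*|-4| < 1 + 8 = 9.
So |x^2 - (-4)^2| < delta * 9.
We need delta * 9 <= 1/150, i.e. delta <= 1/150/9 = 1/1350.
Since 1/1350 < 1, this is tighter than 1; take delta = 1/1350.
So delta = 1/1350 works.

1/1350


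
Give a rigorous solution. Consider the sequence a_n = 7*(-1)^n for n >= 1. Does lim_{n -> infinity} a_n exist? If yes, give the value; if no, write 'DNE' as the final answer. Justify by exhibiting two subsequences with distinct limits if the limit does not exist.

Examine the behaviour of a_n along subsequences.
Even-n subsequence a_{2k} = 7 -> 7. Odd-n subsequence a_{2k+1} = -7 -> -7.
Since these two subsequential limits are 7 and -7, distinct, the full sequence cannot converge (a convergent sequence has all subsequences tending to the same limit). So lim a_n does not exist.

DNE


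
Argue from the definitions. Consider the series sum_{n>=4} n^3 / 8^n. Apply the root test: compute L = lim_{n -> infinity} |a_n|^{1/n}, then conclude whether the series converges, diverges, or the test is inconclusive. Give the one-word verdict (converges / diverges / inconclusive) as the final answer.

Let a_n denote the general term. Form |a_n|^(1/n) and simplify:
|a_n|^(1/n) = n^(3/n)/8
Take the limit as n -> infinity: L = 1/8.
Since L = 1/8 < 1, the root test implies convergence.

converges


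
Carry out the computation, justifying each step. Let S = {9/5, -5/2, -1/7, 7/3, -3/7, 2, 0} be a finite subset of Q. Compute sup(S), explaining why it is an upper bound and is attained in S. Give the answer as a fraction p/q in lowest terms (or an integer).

S is finite, so sup(S) = max(S).
Sorted decreasing:
7/3, 2, 9/5, 0, -1/7, -3/7, -5/2
The extremum is 7/3.
For every x in S, x <= 7/3. And 7/3 is in S, so it is attained.
Therefore sup(S) = 7/3.

7/3


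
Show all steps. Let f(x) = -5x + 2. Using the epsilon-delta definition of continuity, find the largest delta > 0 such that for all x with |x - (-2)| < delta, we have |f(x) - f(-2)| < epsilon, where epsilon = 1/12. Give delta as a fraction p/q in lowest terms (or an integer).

We compute f(-2) = -5*(-2) + 2 = 12.
|f(x) - f(-2)| = |-5x + 2 - (12)| = |-5(x - (-2))| = 5|x - (-2)|.
We need 5|x - (-2)| < 1/12, i.e. |x - (-2)| < 1/12 / 5 = 1/60.
So any delta <= 1/60 works. Conversely, if delta > 1/60, then x = -2 + 1/60 satisfies |x - (-2)| = 1/60 < delta but |f(x) - f(-2)| = 5 * 1/60 = 1/12, which is not < 1/12; so no larger delta works.
Hence the largest such delta is 1/60.

1/60


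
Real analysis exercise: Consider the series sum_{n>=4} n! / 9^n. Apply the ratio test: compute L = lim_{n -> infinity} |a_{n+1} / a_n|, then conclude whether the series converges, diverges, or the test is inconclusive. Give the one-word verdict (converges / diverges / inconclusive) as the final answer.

Let a_n denote the general term. Form the ratio a_{n+1}/a_n and simplify:
a_{n+1}/a_n = n/9 + 1/9
Take the limit as n -> infinity: L = infinity.
Since L = infinity > 1 (or L = infinity), the ratio test implies the series diverges.

diverges


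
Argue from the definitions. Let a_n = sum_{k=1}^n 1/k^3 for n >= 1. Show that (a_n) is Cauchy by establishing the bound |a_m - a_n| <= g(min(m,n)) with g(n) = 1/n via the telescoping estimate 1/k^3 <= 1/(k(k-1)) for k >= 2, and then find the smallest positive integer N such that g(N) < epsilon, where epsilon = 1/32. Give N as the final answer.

For m > n >= 1: |a_m - a_n| = sum_{k=n+1}^m 1/k^3.
Use 1/k^3 <= 1/(k(k-1)) = 1/(k-1) - 1/k for k >= 2 (which holds since k^3 >= k^2 >= k(k-1) for k >= 2):
sum_{k=n+1}^m 1/k^3 <= sum_{k=n+1}^m (1/(k-1) - 1/k) = 1/n - 1/m <= 1/n.
By symmetry the same bound holds with n,m swapped, so |a_m - a_n| <= 1/min(m,n) = g(min(m,n)). Since g(n) -> 0, (a_n) is Cauchy.
Now solve g(N) < 1/32: 1/N < 1/32 <=> N > 1/(1/32) = 32.
The smallest integer strictly greater than 32 is N = 33.
Check: g(33) = 1/33 < 1/32; g(32) = 1/32 >= 1/32. So N = 33.

33


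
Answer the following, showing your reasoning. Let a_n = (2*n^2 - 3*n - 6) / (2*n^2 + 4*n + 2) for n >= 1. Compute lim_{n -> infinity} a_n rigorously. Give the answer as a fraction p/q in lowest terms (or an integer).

Divide numerator and denominator by n^2, the highest power:
numerator / n^2 = 2 - 3/n - 6/n^2
denominator / n^2 = 2 + 4/n + 2/n^2
As n -> infinity, all terms of the form c/n^k (k >= 1) tend to 0.
So numerator / n^2 -> 2 and denominator / n^2 -> 2.
Therefore lim a_n = 1.

1


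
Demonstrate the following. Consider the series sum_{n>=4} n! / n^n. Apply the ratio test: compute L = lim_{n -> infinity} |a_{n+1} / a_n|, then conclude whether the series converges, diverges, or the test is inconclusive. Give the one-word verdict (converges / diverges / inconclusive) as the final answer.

Let a_n denote the general term. Form the ratio a_{n+1}/a_n and simplify:
a_{n+1}/a_n = (n/(n + 1))^n
Take the limit as n -> infinity: L = exp(-1).
Since L = exp(-1) < 1, the ratio test implies the series converges.

converges


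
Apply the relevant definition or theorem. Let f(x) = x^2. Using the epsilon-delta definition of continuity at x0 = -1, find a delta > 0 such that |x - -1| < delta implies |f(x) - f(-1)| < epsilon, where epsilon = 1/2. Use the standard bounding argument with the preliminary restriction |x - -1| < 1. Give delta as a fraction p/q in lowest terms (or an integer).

Factor: |x^2 - (-1)^2| = |x - -1| * |x + -1|.
Impose |x - -1| < 1 first. Then |x + -1| = |(x - -1) + 2*(-1)| <= |x - -1| + 2*|-1| < 1 + 2 = 3.
So |x^2 - (-1)^2| < delta * 3.
We need delta * 3 <= 1/2, i.e. delta <= 1/2/3 = 1/6.
Since 1/6 < 1, this is tighter than 1; take delta = 1/6.
So delta = 1/6 works.

1/6


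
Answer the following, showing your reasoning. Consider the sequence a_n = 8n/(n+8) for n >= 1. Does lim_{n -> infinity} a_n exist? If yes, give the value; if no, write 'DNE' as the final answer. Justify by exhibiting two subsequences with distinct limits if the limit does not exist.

Examine the behaviour of a_n along subsequences.
Even-n subsequence a_{2k} = 8(2k)/(2k+8) -> 8. Odd-n subsequence a_{2k+1} = 8(2k+1)/(2k+9) -> 8. Both tend to 8, which suggests the limit is 8; verify directly.
|a_n - 8| = |8n - 8(n+8)| / (n+8) = 64/(n+8) < 64/n for every n >= 1.
Given epsilon > 0, choose a positive integer N > 64/epsilon. Then for all n >= N, |a_n - 8| < 64/n <= 64/N < epsilon.
So by the definition of the limit, lim a_n exists and equals 8.

8


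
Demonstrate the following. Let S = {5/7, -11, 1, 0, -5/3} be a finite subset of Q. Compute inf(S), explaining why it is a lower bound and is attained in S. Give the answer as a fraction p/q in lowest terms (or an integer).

S is finite, so inf(S) = min(S).
Sorted increasing:
-11, -5/3, 0, 5/7, 1
The extremum is -11.
For every x in S, x >= -11. And -11 is in S, so it is attained.
Therefore inf(S) = -11.

-11


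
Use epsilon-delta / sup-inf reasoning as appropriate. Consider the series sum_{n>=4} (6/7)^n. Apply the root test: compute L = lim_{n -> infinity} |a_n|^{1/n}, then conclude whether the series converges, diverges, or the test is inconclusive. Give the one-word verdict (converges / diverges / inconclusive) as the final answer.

Let a_n denote the general term. Form |a_n|^(1/n) and simplify:
|a_n|^(1/n) = 6/7
Take the limit as n -> infinity: L = 6/7.
Since L = 6/7 < 1, the root test implies convergence.

converges


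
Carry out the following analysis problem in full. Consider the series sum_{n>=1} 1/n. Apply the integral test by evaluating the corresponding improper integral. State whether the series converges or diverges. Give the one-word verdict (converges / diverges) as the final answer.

Let f(x) = 1/x. Then f is positive, continuous, and decreasing on [1, infinity), so the integral test applies.
Compute the improper integral int_{1}^infinity f(x) dx:
  antiderivative F(x) = log(x).
  As x -> infinity, log(x) -> infinity.
  So int = infinity - log(1) = infinity. By the integral test, the series diverges.

diverges


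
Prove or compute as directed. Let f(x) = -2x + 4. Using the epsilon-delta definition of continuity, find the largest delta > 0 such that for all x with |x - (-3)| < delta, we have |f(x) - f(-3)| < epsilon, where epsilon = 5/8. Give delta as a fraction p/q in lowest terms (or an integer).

We compute f(-3) = -2*(-3) + 4 = 10.
|f(x) - f(-3)| = |-2x + 4 - (10)| = |-2(x - (-3))| = 2|x - (-3)|.
We need 2|x - (-3)| < 5/8, i.e. |x - (-3)| < 5/8 / 2 = 5/16.
So any delta <= 5/16 works. Conversely, if delta > 5/16, then x = -3 + 5/16 satisfies |x - (-3)| = 5/16 < delta but |f(x) - f(-3)| = 2 * 5/16 = 5/8, which is not < 5/8; so no larger delta works.
Hence the largest such delta is 5/16.

5/16


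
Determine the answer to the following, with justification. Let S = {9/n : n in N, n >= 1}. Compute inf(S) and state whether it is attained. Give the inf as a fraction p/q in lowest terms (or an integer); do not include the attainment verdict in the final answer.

Analysis:
- Values: 9, 9/2, 3, 9/4, ... strictly decreasing.
- The maximum is 9 (n=1); sup = 9 (attained).
- The set is bounded below by 0; 9/n -> 0 so 0 is the greatest lower bound.
- 0 is not in the set, so inf = 0 is not attained.
Conclusion: inf(S) = 0, not attained in S.

0


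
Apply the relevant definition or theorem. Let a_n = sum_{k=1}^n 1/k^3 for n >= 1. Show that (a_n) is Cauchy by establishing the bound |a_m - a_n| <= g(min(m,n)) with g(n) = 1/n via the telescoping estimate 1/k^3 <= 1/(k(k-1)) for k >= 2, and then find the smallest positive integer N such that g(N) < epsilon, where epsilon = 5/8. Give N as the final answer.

For m > n >= 1: |a_m - a_n| = sum_{k=n+1}^m 1/k^3.
Use 1/k^3 <= 1/(k(k-1)) = 1/(k-1) - 1/k for k >= 2 (which holds since k^3 >= k^2 >= k(k-1) for k >= 2):
sum_{k=n+1}^m 1/k^3 <= sum_{k=n+1}^m (1/(k-1) - 1/k) = 1/n - 1/m <= 1/n.
By symmetry the same bound holds with n,m swapped, so |a_m - a_n| <= 1/min(m,n) = g(min(m,n)). Since g(n) -> 0, (a_n) is Cauchy.
Now solve g(N) < 5/8: 1/N < 5/8 <=> N > 1/(5/8) = 8/5.
The smallest integer strictly greater than 8/5 is N = 2.
Check: g(2) = 1/2 < 5/8; g(1) = 1/1 >= 5/8. So N = 2.

2


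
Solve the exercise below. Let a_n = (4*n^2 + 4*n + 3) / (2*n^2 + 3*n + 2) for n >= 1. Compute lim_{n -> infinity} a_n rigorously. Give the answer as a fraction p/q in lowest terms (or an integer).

Divide numerator and denominator by n^2, the highest power:
numerator / n^2 = 4 + 4/n + 3/n^2
denominator / n^2 = 2 + 3/n + 2/n^2
As n -> infinity, all terms of the form c/n^k (k >= 1) tend to 0.
So numerator / n^2 -> 4 and denominator / n^2 -> 2.
Therefore lim a_n = 2.

2


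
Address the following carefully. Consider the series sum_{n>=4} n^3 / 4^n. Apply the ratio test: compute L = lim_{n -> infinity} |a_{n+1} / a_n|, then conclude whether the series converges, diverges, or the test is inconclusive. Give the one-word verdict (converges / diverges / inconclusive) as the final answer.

Let a_n denote the general term. Form the ratio a_{n+1}/a_n and simplify:
a_{n+1}/a_n = (n + 1)^3/(4*n^3)
Take the limit as n -> infinity: L = 1/4.
Since L = 1/4 < 1, the ratio test implies the series converges.

converges


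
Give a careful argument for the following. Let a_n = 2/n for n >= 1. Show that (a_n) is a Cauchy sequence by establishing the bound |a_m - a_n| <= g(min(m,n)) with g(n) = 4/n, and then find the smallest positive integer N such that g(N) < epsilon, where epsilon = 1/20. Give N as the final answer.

For any m, n >= 1, by the triangle inequality:
|a_m - a_n| = |2/m - 2/n| <= 2*1/m + 2*1/n <= 4/min(m,n).
So g(n) = 4/n bounds the Cauchy difference. Since g(n) -> 0, (a_n) is Cauchy.
Now solve g(N) < 1/20: 4/N < 1/20 <=> N > 4 / (1/20) = 80.
The smallest integer strictly greater than 80 is N = 81.
Check: g(81) = 4/81 = 4/81 < 1/20; g(80) = 1/20 >= 1/20. So N = 81.

81


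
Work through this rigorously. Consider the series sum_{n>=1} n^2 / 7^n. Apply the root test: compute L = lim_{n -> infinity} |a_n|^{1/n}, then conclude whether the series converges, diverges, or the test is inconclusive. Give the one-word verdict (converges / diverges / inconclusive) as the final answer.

Let a_n denote the general term. Form |a_n|^(1/n) and simplify:
|a_n|^(1/n) = n^(2/n)/7
Take the limit as n -> infinity: L = 1/7.
Since L = 1/7 < 1, the root test implies convergence.

converges


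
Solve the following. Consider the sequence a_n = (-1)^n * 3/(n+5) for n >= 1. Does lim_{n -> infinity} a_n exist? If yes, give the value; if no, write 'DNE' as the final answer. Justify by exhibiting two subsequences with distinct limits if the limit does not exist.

Examine the behaviour of a_n along subsequences.
Even-n subsequence a_{2k} = 3/(2k+5) -> 0. Odd-n subsequence a_{2k+1} = -3/(2k+6) -> 0. Both tend to 0, which suggests the limit is 0; verify directly.
|a_n - 0| = 3/(n+5) < 3/n for every n >= 1.
Given epsilon > 0, choose a positive integer N > 3/epsilon. Then for all n >= N, |a_n| < 3/n <= 3/N < epsilon.
So by the definition of the limit, lim a_n exists and equals 0.

0


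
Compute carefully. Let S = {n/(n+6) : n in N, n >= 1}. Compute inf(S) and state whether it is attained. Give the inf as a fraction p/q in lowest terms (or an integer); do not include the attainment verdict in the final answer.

Analysis:
- Values: 1/7, 1/4, 1/3, 2/5, ... strictly increasing.
- Minimum is 1/7 (n=1); inf = 1/7 (attained).
- n/(n+6) = 1 - 6/(n+6) -> 1 from below as n -> infinity, and never equals 1.
- So sup = 1 (not attained).
Conclusion: inf(S) = 1/7, attained in S.

1/7


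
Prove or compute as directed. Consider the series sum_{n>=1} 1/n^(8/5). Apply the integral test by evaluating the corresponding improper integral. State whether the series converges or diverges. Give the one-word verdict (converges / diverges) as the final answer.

Let f(x) = x^(-8/5). Then f is positive, continuous, and decreasing on [1, infinity), so the integral test applies.
Compute the improper integral int_{1}^infinity f(x) dx:
  antiderivative F(x) = -5/(3*x^(3/5)).
  As x -> infinity, F(x) -> 0 (since p = 8/5 > 1).
  So int = F(infinity) - F(1) = 0 - (-5/3) = 5/3.
  Finite, so by the integral test, the series converges.

converges


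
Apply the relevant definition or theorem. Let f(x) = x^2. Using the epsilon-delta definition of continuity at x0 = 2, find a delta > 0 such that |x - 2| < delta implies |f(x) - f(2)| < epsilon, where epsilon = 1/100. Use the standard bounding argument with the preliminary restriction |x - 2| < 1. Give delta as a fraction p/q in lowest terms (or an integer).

Factor: |x^2 - (2)^2| = |x - 2| * |x + 2|.
Impose |x - 2| < 1 first. Then |x + 2| = |(x - 2) + 2*(2)| <= |x - 2| + 2*|2| < 1 + 4 = 5.
So |x^2 - (2)^2| < delta * 5.
We need delta * 5 <= 1/100, i.e. delta <= 1/100/5 = 1/500.
Since 1/500 < 1, this is tighter than 1; take delta = 1/500.
So delta = 1/500 works.

1/500


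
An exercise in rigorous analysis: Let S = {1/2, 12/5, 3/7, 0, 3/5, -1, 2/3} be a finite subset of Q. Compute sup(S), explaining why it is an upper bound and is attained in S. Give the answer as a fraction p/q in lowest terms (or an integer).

S is finite, so sup(S) = max(S).
Sorted decreasing:
12/5, 2/3, 3/5, 1/2, 3/7, 0, -1
The extremum is 12/5.
For every x in S, x <= 12/5. And 12/5 is in S, so it is attained.
Therefore sup(S) = 12/5.

12/5


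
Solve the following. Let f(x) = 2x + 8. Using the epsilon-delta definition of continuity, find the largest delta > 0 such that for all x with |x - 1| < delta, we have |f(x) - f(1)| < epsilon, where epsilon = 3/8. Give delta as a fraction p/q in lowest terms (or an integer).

We compute f(1) = 2*(1) + 8 = 10.
|f(x) - f(1)| = |2x + 8 - (10)| = |2(x - 1)| = 2|x - 1|.
We need 2|x - 1| < 3/8, i.e. |x - 1| < 3/8 / 2 = 3/16.
So any delta <= 3/16 works. Conversely, if delta > 3/16, then x = 1 + 3/16 satisfies |x - 1| = 3/16 < delta but |f(x) - f(1)| = 2 * 3/16 = 3/8, which is not < 3/8; so no larger delta works.
Hence the largest such delta is 3/16.

3/16


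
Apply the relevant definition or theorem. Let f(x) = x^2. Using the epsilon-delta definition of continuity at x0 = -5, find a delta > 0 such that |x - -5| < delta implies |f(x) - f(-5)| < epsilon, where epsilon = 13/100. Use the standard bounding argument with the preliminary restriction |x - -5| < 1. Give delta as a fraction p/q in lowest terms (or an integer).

Factor: |x^2 - (-5)^2| = |x - -5| * |x + -5|.
Impose |x - -5| < 1 first. Then |x + -5| = |(x - -5) + 2*(-5)| <= |x - -5| + 2*|-5| < 1 + 10 = 11.
So |x^2 - (-5)^2| < delta * 11.
We need delta * 11 <= 13/100, i.e. delta <= 13/100/11 = 13/1100.
Since 13/1100 < 1, this is tighter than 1; take delta = 13/1100.
So delta = 13/1100 works.

13/1100


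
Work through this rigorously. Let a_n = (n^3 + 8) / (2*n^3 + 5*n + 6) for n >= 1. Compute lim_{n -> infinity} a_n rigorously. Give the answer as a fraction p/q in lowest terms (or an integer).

Divide numerator and denominator by n^3, the highest power:
numerator / n^3 = 1 + 8/n^3
denominator / n^3 = 2 + 5/n^2 + 6/n^3
As n -> infinity, all terms of the form c/n^k (k >= 1) tend to 0.
So numerator / n^3 -> 1 and denominator / n^3 -> 2.
Therefore lim a_n = 1/2.

1/2


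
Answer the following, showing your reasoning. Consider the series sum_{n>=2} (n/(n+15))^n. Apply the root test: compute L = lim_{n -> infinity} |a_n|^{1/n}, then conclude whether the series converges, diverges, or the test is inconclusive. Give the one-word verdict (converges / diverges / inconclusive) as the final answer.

Let a_n denote the general term. Form |a_n|^(1/n) and simplify:
|a_n|^(1/n) = n/(n + 15)
Take the limit as n -> infinity: L = 1.
Since L = 1, the root test is inconclusive. (In fact a_n = (n/(n+15))^n -> e^(-15) != 0, so the nth-term test shows divergence; but the root test itself gives no conclusion.)

inconclusive


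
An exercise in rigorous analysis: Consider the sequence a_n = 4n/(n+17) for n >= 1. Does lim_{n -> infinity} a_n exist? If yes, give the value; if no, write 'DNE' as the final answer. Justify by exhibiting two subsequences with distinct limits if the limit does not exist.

Examine the behaviour of a_n along subsequences.
Even-n subsequence a_{2k} = 4(2k)/(2k+17) -> 4. Odd-n subsequence a_{2k+1} = 4(2k+1)/(2k+18) -> 4. Both tend to 4, which suggests the limit is 4; verify directly.
|a_n - 4| = |4n - 4(n+17)| / (n+17) = 68/(n+17) < 68/n for every n >= 1.
Given epsilon > 0, choose a positive integer N > 68/epsilon. Then for all n >= N, |a_n - 4| < 68/n <= 68/N < epsilon.
So by the definition of the limit, lim a_n exists and equals 4.

4


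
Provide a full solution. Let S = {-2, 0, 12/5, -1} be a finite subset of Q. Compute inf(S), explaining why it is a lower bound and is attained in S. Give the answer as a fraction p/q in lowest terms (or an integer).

S is finite, so inf(S) = min(S).
Sorted increasing:
-2, -1, 0, 12/5
The extremum is -2.
For every x in S, x >= -2. And -2 is in S, so it is attained.
Therefore inf(S) = -2.

-2


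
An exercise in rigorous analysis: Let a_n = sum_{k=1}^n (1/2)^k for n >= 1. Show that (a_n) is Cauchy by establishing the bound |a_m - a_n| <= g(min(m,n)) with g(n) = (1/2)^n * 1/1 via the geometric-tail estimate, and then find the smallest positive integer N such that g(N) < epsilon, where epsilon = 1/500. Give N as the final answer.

For m > n >= 1: |a_m - a_n| = sum_{k=n+1}^m (1/2)^k < sum_{k=n+1}^infinity (1/2)^k = (1/2)^(n+1) / (1 - 1/2) = (1/2)^n * (1/2) * (2/1) = (1/2)^n * 1/1.
So g(n) = (1/2)^n / 1. Since g(n) -> 0, (a_n) is Cauchy.
Now solve g(N) < 1/500: (1/2)^N / 1 < 1/500 <=> 2^N > 1 / (1 * 1/500) = 500.
Check powers of 2: 2^8 = 256 <= 500, 2^9 = 512 > 500.
So the smallest such N is 9. Check: g(9) = 1/(1 * 512) = 1/512 < 1/500.

9


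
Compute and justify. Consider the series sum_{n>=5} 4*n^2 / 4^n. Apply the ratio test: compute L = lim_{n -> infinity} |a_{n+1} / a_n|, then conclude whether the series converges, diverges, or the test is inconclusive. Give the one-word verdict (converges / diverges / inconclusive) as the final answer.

Let a_n denote the general term. Form the ratio a_{n+1}/a_n and simplify:
a_{n+1}/a_n = (n + 1)^2/(4*n^2)
Take the limit as n -> infinity: L = 1/4.
Since L = 1/4 < 1, the ratio test implies the series converges.

converges


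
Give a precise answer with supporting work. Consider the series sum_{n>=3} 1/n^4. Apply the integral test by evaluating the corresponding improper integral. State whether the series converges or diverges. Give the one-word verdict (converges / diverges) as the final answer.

Let f(x) = x^(-4). Then f is positive, continuous, and decreasing on [3, infinity), so the integral test applies.
Compute the improper integral int_{3}^infinity f(x) dx:
  antiderivative F(x) = -1/(3*x^3).
  As x -> infinity, F(x) -> 0 (since p = 4 > 1).
  So int = F(infinity) - F(3) = 0 - (-1/81) = 1/81.
  Finite, so by the integral test, the series converges.

converges


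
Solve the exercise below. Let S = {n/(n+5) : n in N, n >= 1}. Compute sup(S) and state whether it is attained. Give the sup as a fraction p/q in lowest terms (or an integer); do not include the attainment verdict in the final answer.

Analysis:
- Values: 1/6, 2/7, 3/8, 4/9, ... strictly increasing.
- Minimum is 1/6 (n=1); inf = 1/6 (attained).
- n/(n+5) = 1 - 5/(n+5) -> 1 from below as n -> infinity, and never equals 1.
- So sup = 1 (not attained).
Conclusion: sup(S) = 1, not attained in S.

1


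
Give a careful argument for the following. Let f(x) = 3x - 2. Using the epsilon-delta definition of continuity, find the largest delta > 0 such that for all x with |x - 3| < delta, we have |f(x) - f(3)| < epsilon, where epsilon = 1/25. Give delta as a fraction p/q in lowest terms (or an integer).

We compute f(3) = 3*(3) - 2 = 7.
|f(x) - f(3)| = |3x - 2 - (7)| = |3(x - 3)| = 3|x - 3|.
We need 3|x - 3| < 1/25, i.e. |x - 3| < 1/25 / 3 = 1/75.
So any delta <= 1/75 works. Conversely, if delta > 1/75, then x = 3 + 1/75 satisfies |x - 3| = 1/75 < delta but |f(x) - f(3)| = 3 * 1/75 = 1/25, which is not < 1/25; so no larger delta works.
Hence the largest such delta is 1/75.

1/75


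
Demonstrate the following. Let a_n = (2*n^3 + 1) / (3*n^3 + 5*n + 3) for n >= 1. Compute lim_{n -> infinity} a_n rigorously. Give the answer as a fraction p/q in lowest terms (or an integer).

Divide numerator and denominator by n^3, the highest power:
numerator / n^3 = 2 + n^(-3)
denominator / n^3 = 3 + 5/n^2 + 3/n^3
As n -> infinity, all terms of the form c/n^k (k >= 1) tend to 0.
So numerator / n^3 -> 2 and denominator / n^3 -> 3.
Therefore lim a_n = 2/3.

2/3


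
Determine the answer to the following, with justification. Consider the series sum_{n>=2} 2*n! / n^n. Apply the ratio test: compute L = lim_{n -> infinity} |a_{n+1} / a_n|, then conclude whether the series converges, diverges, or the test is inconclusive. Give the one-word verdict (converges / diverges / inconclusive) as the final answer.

Let a_n denote the general term. Form the ratio a_{n+1}/a_n and simplify:
a_{n+1}/a_n = (n/(n + 1))^n
Take the limit as n -> infinity: L = exp(-1).
Since L = exp(-1) < 1, the ratio test implies the series converges.

converges


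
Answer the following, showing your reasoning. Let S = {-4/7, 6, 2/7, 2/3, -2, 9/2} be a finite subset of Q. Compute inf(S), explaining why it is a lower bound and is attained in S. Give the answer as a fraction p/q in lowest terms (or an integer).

S is finite, so inf(S) = min(S).
Sorted increasing:
-2, -4/7, 2/7, 2/3, 9/2, 6
The extremum is -2.
For every x in S, x >= -2. And -2 is in S, so it is attained.
Therefore inf(S) = -2.

-2


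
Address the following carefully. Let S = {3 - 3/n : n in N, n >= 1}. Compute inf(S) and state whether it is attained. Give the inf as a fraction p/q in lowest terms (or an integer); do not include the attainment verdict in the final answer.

Analysis:
- Values: 0, 3/2, 2, 9/4, ... strictly increasing.
- Minimum is 0 (n=1); inf = 0 (attained).
- 3 - 3/n -> 3 from below; sup = 3, not attained.
Conclusion: inf(S) = 0, attained in S.

0


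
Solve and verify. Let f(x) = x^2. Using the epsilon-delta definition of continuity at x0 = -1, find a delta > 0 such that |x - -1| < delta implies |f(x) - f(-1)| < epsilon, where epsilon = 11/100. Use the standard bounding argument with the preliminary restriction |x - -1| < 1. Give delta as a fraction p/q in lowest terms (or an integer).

Factor: |x^2 - (-1)^2| = |x - -1| * |x + -1|.
Impose |x - -1| < 1 first. Then |x + -1| = |(x - -1) + 2*(-1)| <= |x - -1| + 2*|-1| < 1 + 2 = 3.
So |x^2 - (-1)^2| < delta * 3.
We need delta * 3 <= 11/100, i.e. delta <= 11/100/3 = 11/300.
Since 11/300 < 1, this is tighter than 1; take delta = 11/300.
So delta = 11/300 works.

11/300


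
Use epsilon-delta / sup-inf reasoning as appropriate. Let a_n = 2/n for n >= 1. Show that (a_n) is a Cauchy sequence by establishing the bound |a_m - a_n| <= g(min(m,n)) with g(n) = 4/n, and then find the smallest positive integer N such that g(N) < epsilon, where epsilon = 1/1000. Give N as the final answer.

For any m, n >= 1, by the triangle inequality:
|a_m - a_n| = |2/m - 2/n| <= 2*1/m + 2*1/n <= 4/min(m,n).
So g(n) = 4/n bounds the Cauchy difference. Since g(n) -> 0, (a_n) is Cauchy.
Now solve g(N) < 1/1000: 4/N < 1/1000 <=> N > 4 / (1/1000) = 4000.
The smallest integer strictly greater than 4000 is N = 4001.
Check: g(4001) = 4/4001 = 4/4001 < 1/1000; g(4000) = 1/1000 >= 1/1000. So N = 4001.

4001


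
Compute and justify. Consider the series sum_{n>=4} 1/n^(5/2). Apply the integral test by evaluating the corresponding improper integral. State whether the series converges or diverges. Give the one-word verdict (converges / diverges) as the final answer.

Let f(x) = x^(-5/2). Then f is positive, continuous, and decreasing on [4, infinity), so the integral test applies.
Compute the improper integral int_{4}^infinity f(x) dx:
  antiderivative F(x) = -2/(3*x^(3/2)).
  As x -> infinity, F(x) -> 0 (since p = 5/2 > 1).
  So int = F(infinity) - F(4) = 0 - (-1/12) = 1/12.
  Finite, so by the integral test, the series converges.

converges


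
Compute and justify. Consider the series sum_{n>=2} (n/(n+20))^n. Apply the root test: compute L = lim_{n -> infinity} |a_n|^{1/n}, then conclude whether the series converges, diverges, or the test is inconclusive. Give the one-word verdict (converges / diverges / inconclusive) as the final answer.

Let a_n denote the general term. Form |a_n|^(1/n) and simplify:
|a_n|^(1/n) = n/(n + 20)
Take the limit as n -> infinity: L = 1.
Since L = 1, the root test is inconclusive. (In fact a_n = (n/(n+20))^n -> e^(-20) != 0, so the nth-term test shows divergence; but the root test itself gives no conclusion.)

inconclusive


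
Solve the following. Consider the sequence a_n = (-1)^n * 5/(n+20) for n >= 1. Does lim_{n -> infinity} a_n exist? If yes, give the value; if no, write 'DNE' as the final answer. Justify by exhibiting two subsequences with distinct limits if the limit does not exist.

Examine the behaviour of a_n along subsequences.
Even-n subsequence a_{2k} = 5/(2k+20) -> 0. Odd-n subsequence a_{2k+1} = -5/(2k+21) -> 0. Both tend to 0, which suggests the limit is 0; verify directly.
|a_n - 0| = 5/(n+20) < 5/n for every n >= 1.
Given epsilon > 0, choose a positive integer N > 5/epsilon. Then for all n >= N, |a_n| < 5/n <= 5/N < epsilon.
So by the definition of the limit, lim a_n exists and equals 0.

0


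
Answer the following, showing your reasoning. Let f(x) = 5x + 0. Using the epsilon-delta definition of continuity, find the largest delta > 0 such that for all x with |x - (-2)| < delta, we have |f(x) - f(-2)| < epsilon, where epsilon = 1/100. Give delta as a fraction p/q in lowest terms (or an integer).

We compute f(-2) = 5*(-2) + 0 = -10.
|f(x) - f(-2)| = |5x + 0 - (-10)| = |5(x - (-2))| = 5|x - (-2)|.
We need 5|x - (-2)| < 1/100, i.e. |x - (-2)| < 1/100 / 5 = 1/500.
So any delta <= 1/500 works. Conversely, if delta > 1/500, then x = -2 + 1/500 satisfies |x - (-2)| = 1/500 < delta but |f(x) - f(-2)| = 5 * 1/500 = 1/100, which is not < 1/100; so no larger delta works.
Hence the largest such delta is 1/500.

1/500


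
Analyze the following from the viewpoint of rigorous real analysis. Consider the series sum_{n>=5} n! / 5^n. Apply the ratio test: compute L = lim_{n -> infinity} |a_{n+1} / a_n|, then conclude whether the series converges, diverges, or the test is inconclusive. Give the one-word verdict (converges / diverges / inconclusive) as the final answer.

Let a_n denote the general term. Form the ratio a_{n+1}/a_n and simplify:
a_{n+1}/a_n = n/5 + 1/5
Take the limit as n -> infinity: L = infinity.
Since L = infinity > 1 (or L = infinity), the ratio test implies the series diverges.

diverges


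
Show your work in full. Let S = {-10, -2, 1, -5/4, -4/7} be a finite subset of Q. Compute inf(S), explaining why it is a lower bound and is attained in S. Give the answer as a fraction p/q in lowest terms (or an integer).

S is finite, so inf(S) = min(S).
Sorted increasing:
-10, -2, -5/4, -4/7, 1
The extremum is -10.
For every x in S, x >= -10. And -10 is in S, so it is attained.
Therefore inf(S) = -10.

-10


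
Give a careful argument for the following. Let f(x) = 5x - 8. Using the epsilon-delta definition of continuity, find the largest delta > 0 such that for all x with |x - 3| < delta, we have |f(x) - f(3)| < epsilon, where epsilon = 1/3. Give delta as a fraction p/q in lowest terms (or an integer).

We compute f(3) = 5*(3) - 8 = 7.
|f(x) - f(3)| = |5x - 8 - (7)| = |5(x - 3)| = 5|x - 3|.
We need 5|x - 3| < 1/3, i.e. |x - 3| < 1/3 / 5 = 1/15.
So any delta <= 1/15 works. Conversely, if delta > 1/15, then x = 3 + 1/15 satisfies |x - 3| = 1/15 < delta but |f(x) - f(3)| = 5 * 1/15 = 1/3, which is not < 1/3; so no larger delta works.
Hence the largest such delta is 1/15.

1/15


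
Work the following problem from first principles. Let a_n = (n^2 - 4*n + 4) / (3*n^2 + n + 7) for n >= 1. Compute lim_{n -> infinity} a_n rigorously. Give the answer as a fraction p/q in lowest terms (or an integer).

Divide numerator and denominator by n^2, the highest power:
numerator / n^2 = 1 - 4/n + 4/n^2
denominator / n^2 = 3 + 1/n + 7/n^2
As n -> infinity, all terms of the form c/n^k (k >= 1) tend to 0.
So numerator / n^2 -> 1 and denominator / n^2 -> 3.
Therefore lim a_n = 1/3.

1/3


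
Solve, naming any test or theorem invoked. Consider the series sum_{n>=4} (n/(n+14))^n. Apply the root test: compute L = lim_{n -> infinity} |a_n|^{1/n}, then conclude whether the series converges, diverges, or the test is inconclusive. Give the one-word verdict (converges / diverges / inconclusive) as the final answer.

Let a_n denote the general term. Form |a_n|^(1/n) and simplify:
|a_n|^(1/n) = n/(n + 14)
Take the limit as n -> infinity: L = 1.
Since L = 1, the root test is inconclusive. (In fact a_n = (n/(n+14))^n -> e^(-14) != 0, so the nth-term test shows divergence; but the root test itself gives no conclusion.)

inconclusive


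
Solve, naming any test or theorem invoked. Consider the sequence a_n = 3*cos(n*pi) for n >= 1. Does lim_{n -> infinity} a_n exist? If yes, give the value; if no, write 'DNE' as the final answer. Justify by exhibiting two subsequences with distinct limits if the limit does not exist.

Examine the behaviour of a_n along subsequences.
cos(n*pi) = (-1)^n, so a_n = 3*(-1)^n. a_{2k} = 3 -> 3. a_{2k+1} = -3 -> -3.
Since these two subsequential limits are 3 and -3, distinct, the full sequence cannot converge (a convergent sequence has all subsequences tending to the same limit). So lim a_n does not exist.

DNE


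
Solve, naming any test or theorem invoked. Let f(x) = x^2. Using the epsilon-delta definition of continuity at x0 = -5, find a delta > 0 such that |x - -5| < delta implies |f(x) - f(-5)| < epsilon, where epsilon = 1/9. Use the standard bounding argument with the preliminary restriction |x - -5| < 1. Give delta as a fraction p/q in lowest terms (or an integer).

Factor: |x^2 - (-5)^2| = |x - -5| * |x + -5|.
Impose |x - -5| < 1 first. Then |x + -5| = |(x - -5) + 2*(-5)| <= |x - -5| + 2*|-5| < 1 + 10 = 11.
So |x^2 - (-5)^2| < delta * 11.
We need delta * 11 <= 1/9, i.e. delta <= 1/9/11 = 1/99.
Since 1/99 < 1, this is tighter than 1; take delta = 1/99.
So delta = 1/99 works.

1/99


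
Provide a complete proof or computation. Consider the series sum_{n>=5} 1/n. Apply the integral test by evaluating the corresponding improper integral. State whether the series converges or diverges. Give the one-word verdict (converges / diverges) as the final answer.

Let f(x) = 1/x. Then f is positive, continuous, and decreasing on [5, infinity), so the integral test applies.
Compute the improper integral int_{5}^infinity f(x) dx:
  antiderivative F(x) = log(x).
  As x -> infinity, log(x) -> infinity.
  So int = infinity - log(5) = infinity. By the integral test, the series diverges.

diverges


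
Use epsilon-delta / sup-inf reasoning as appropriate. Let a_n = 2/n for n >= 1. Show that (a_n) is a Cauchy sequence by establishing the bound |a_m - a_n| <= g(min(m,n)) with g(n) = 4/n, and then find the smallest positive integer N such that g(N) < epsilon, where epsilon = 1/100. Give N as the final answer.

For any m, n >= 1, by the triangle inequality:
|a_m - a_n| = |2/m - 2/n| <= 2*1/m + 2*1/n <= 4/min(m,n).
So g(n) = 4/n bounds the Cauchy difference. Since g(n) -> 0, (a_n) is Cauchy.
Now solve g(N) < 1/100: 4/N < 1/100 <=> N > 4 / (1/100) = 400.
The smallest integer strictly greater than 400 is N = 401.
Check: g(401) = 4/401 = 4/401 < 1/100; g(400) = 1/100 >= 1/100. So N = 401.

401


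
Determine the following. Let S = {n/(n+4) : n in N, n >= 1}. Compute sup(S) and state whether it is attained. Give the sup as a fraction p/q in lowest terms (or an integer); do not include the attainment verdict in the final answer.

Analysis:
- Values: 1/5, 1/3, 3/7, 1/2, ... strictly increasing.
- Minimum is 1/5 (n=1); inf = 1/5 (attained).
- n/(n+4) = 1 - 4/(n+4) -> 1 from below as n -> infinity, and never equals 1.
- So sup = 1 (not attained).
Conclusion: sup(S) = 1, not attained in S.

1


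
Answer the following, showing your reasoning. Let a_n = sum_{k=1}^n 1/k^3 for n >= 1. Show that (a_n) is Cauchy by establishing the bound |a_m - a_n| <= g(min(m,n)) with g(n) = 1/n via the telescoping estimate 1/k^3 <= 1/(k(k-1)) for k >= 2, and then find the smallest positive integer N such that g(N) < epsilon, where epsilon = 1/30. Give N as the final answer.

For m > n >= 1: |a_m - a_n| = sum_{k=n+1}^m 1/k^3.
Use 1/k^3 <= 1/(k(k-1)) = 1/(k-1) - 1/k for k >= 2 (which holds since k^3 >= k^2 >= k(k-1) for k >= 2):
sum_{k=n+1}^m 1/k^3 <= sum_{k=n+1}^m (1/(k-1) - 1/k) = 1/n - 1/m <= 1/n.
By symmetry the same bound holds with n,m swapped, so |a_m - a_n| <= 1/min(m,n) = g(min(m,n)). Since g(n) -> 0, (a_n) is Cauchy.
Now solve g(N) < 1/30: 1/N < 1/30 <=> N > 1/(1/30) = 30.
The smallest integer strictly greater than 30 is N = 31.
Check: g(31) = 1/31 < 1/30; g(30) = 1/30 >= 1/30. So N = 31.

31


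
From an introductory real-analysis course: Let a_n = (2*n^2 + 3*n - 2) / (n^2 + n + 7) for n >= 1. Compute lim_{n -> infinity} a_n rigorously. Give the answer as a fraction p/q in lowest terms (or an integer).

Divide numerator and denominator by n^2, the highest power:
numerator / n^2 = 2 + 3/n - 2/n^2
denominator / n^2 = 1 + 1/n + 7/n^2
As n -> infinity, all terms of the form c/n^k (k >= 1) tend to 0.
So numerator / n^2 -> 2 and denominator / n^2 -> 1.
Therefore lim a_n = 2.

2
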